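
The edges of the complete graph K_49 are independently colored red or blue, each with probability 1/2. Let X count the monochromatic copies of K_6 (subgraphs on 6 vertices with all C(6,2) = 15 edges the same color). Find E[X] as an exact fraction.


Let X = Σ_S X_S over the C(49, 6) = 13983816 subsets S of size 6, where X_S = 1 if the K_6 on S is monochromatic.
For a fixed S, the K_6 on S has C(6, 2) = 15 edges. P[all 15 edges red] = (1/2)^15, and likewise for blue, so P[monochromatic] = 2·(1/2)^15 = 2^{1 − 15} = 1/16384.
By linearity of expectation: E[X] = C(49, 6) · 2^{1 − 15} = 13983816 · 1/16384 = 1747977/2048.
Numerically: E[X] ≈ 853.5044.

E[X] = C(49,6)·2^(1−C(6,2)) = 1747977/2048 ≈ 853.5044.


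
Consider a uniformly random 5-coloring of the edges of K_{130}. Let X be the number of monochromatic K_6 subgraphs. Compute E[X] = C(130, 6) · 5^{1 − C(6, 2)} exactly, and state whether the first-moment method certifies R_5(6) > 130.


E[X] = C(130, 6) · 5^{1 − 15} = 5963412000 · 5^{−14} = 5963412000/6103515625.
As a reduced fraction: E[X] = 47707296/48828125 ≈ 0.977045.
Is E[X] < 1? YES.
Since E[X] < 1, there exists a 5-coloring of K_{130} with no monochromatic K_6; hence R_5(6) > 130.

E[X] = 47707296/48828125 ≈ 0.977045; E[X] < 1, so R_5(6) > 130.


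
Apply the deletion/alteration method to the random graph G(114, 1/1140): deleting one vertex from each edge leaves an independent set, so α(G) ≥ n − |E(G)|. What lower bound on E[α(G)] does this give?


E[|E(G)|] = C(114, 2)·p = 6441 · (1/1140) = 113/20.
E[α(G)] ≥ n − E[|E(G)|] = 114 − 113/20 = 2167/20.
Numerically: ≈ 108.3500.
(This is only a lower bound; the true E[α(G)] may be larger.)

E[α(G)] ≥ 2167/20 ≈ 108.3500.


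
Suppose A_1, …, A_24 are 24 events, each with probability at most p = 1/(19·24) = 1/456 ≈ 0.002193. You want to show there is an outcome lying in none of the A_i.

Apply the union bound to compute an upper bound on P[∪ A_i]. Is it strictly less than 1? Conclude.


Union bound: P[∪_{i=1}^{24} A_i] ≤ Σ_i P[A_i] ≤ 24·p = 24·(1/456) = 1/19.
Numerically: 1/19 ≈ 0.052632.
Is 1/19 < 1? YES.
Since P[∪ A_i] ≤ 1/19 < 1, the complement has P[∩ A_i^c] ≥ 1 − 1/19 = 18/19 > 0, so some outcome avoids every A_i.

24·p = 1/19 ≈ 0.052632; existence CERTIFIED by the union bound.


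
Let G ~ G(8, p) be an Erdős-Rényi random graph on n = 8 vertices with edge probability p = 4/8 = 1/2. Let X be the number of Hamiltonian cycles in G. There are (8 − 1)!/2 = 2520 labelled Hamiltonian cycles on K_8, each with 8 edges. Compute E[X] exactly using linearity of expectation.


K_8 has (8 − 1)!/2 = 2520 labelled Hamiltonian cycles.
For each such Hamiltonian cycle H, let X_H = 1 if all 8 edges of H are present in G. Then P[X_H = 1] = p^{8} = (1/2)^{8} = 1/256.
By linearity of expectation: E[X] = Σ_H E[X_H] = 2520 · p^{8} = 2520 · 1/256 = 315/32.
Numerically: E[X] ≈ 9.84.

E[X] = 2520 · (1/2)^{8} = 315/32 ≈ 9.84.


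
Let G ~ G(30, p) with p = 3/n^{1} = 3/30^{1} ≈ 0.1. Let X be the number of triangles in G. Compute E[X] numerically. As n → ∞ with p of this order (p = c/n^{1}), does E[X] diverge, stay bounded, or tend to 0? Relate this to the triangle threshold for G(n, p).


Number of potential triangles: C(30, 3) = 4060.
Each occurs with probability p³ ≈ (0.1)³ ≈ 1.000000e-03.
By linearity: E[X] = C(30, 3)·p³ ≈ 4060 · 1.000000e-03 ≈ 4.0600.
Here α = 1, so p = 3/n is exactly at the triangle threshold p ~ 1/n. Asymptotically E[X] → c³/6 = 3³/6 = 9/2 ≈ 4.5000, a bounded constant. In this regime the triangle count is asymptotically Poisson(c³/6).

E[X] ≈ 4.0600; in regime p = Θ(1/n^{1}) E[X] stays bounded (at the triangle threshold p ~ 1/n).


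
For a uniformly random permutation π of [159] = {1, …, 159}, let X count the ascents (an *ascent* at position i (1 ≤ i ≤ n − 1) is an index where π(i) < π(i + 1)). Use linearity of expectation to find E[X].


Write X = Σ X_I over i = 1, …, 158, with X_I the indicator of one ascent.
There are 158 indicators.
For each fixed i, the pair (π(i), π(i+1)) is a uniformly random ordered pair of distinct values from {1, …, 159}; by symmetry P[π(i) < π(i+1)] = 1/2.
By linearity: E[X] = 158 · (1/2) = (159 − 1) · (1/2) = 79 ≈ 79.00000.

E[X] = 79 = 79.00000.


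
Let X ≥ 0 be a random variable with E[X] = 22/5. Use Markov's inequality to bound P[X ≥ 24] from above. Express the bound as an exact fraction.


μ = E[X] = 22/5, a = 24.
Markov: P[X ≥ 24] ≤ μ/a = (22/5)/24 = 11/60.
Numerically: ≈ 0.1833.
(Since a = 24 > μ = 4.4000, the bound 11/60 is < 1 and informative.)

P[X ≥ 24] ≤ 11/60 ≈ 0.1833.


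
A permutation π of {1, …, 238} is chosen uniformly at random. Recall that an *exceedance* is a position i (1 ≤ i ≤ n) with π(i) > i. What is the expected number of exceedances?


Write X = Σ_{i=1}^{238} X_i, where X_i = 1_{π(i) > i}.
For each fixed i, π(i) is uniform over {1, …, 238} (marginal of a uniform permutation), so P[π(i) > i] = (n − i)/n. Summing: Σ_{i=1}^{238} (n − i)/n = (0 + 1 + … + 237)/238 = 238(238 − 1)/(2·238) = (238 − 1)/2.
Hence E[X] = Σ_{i=1}^{238} (238 − i)/238 = 237/2 ≈ 118.500.

E[X] = 237/2 = 118.500.


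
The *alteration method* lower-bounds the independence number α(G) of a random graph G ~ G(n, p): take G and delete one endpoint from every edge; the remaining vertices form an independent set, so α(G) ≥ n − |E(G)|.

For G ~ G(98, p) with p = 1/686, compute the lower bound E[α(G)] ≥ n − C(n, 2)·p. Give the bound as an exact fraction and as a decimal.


E[|E(G)|] = C(98, 2)·p = 4753 · (1/686) = 97/14.
E[α(G)] ≥ n − E[|E(G)|] = 98 − 97/14 = 1275/14.
Numerically: ≈ 91.071429.
(This is only a lower bound; the true E[α(G)] may be larger.)

E[α(G)] ≥ 1275/14 ≈ 91.071429.


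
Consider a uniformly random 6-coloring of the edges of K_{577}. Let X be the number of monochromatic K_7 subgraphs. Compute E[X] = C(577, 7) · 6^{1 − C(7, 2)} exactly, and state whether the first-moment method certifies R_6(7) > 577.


E[X] = C(577, 7) · 6^{1 − 21} = 4073186129881440 · 6^{−20} = 4073186129881440/3656158440062976.
As a reduced fraction: E[X] = 42429022186265/38084983750656 ≈ 1.1140617.
Is E[X] < 1? NO.
Since E[X] ≥ 1, the first-moment bound is inconclusive at n = 577; it does NOT by itself certify R_6(7) > 577.

E[X] = 42429022186265/38084983750656 ≈ 1.1140617; E[X] ≥ 1; first-moment method inconclusive here.


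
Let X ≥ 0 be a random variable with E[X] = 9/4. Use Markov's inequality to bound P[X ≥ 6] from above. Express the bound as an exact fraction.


μ = E[X] = 9/4, a = 6.
Markov: P[X ≥ 6] ≤ μ/a = (9/4)/6 = 3/8.
Numerically: ≈ 0.3750.
(Since a = 6 > μ = 2.2500, the bound 3/8 is < 1 and informative.)

P[X ≥ 6] ≤ 3/8 ≈ 0.3750.


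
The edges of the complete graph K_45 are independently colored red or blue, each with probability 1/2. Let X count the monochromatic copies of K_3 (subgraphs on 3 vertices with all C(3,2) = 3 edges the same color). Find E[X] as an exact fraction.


Let X = Σ_S X_S over the C(45, 3) = 14190 subsets S of size 3, where X_S = 1 if the K_3 on S is monochromatic.
For a fixed S, the K_3 on S has C(3, 2) = 3 edges. P[all 3 edges red] = (1/2)^3, and likewise for blue, so P[monochromatic] = 2·(1/2)^3 = 2^{1 − 3} = 1/4.
By linearity of expectation: E[X] = C(45, 3) · 2^{1 − 3} = 14190 · 1/4 = 7095/2.
Numerically: E[X] ≈ 3547.500000.

E[X] = C(45,3)·2^(1−C(3,2)) = 7095/2 ≈ 3547.500000.


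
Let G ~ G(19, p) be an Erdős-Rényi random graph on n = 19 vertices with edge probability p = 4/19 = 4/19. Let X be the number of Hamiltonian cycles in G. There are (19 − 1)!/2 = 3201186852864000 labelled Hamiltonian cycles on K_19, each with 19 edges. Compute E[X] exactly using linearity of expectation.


K_19 has (19 − 1)!/2 = 3201186852864000 labelled Hamiltonian cycles.
For each such Hamiltonian cycle H, let X_H = 1 if all 19 edges of H are present in G. Then P[X_H = 1] = p^{19} = (4/19)^{19} = 274877906944/1978419655660313589123979.
By linearity of expectation: E[X] = Σ_H E[X_H] = 3201186852864000 · p^{19} = 3201186852864000 · 274877906944/1978419655660313589123979 = 879935541851906811887616000/1978419655660313589123979.
Numerically: E[X] ≈ 444.77.

E[X] = 3201186852864000 · (4/19)^{19} = 879935541851906811887616000/1978419655660313589123979 ≈ 444.77.


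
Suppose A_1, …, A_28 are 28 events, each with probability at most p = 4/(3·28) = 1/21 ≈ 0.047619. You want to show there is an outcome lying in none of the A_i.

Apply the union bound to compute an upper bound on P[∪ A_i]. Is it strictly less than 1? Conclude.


Union bound: P[∪_{i=1}^{28} A_i] ≤ Σ_i P[A_i] ≤ 28·p = 28·(1/21) = 4/3.
Numerically: 4/3 ≈ 1.333333.
Is 4/3 < 1? NO.
Since the bound 4/3 is ≥ 1, the union bound is uninformative here; it does NOT by itself certify existence.

28·p = 4/3 ≈ 1.333333; existence NOT certified by the union bound.


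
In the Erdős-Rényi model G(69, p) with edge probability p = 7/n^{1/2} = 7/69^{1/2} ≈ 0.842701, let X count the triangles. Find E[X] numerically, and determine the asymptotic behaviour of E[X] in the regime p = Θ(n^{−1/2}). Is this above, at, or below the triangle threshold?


Number of potential triangles: C(69, 3) = 52394.
Each occurs with probability p³ ≈ (0.842701)³ ≈ 5.98439820e-01.
By linearity: E[X] = C(69, 3)·p³ ≈ 52394 · 5.98439820e-01 ≈ 31354.655951.
Since α = 1/2 < 1, p = c/n^{1/2} ≫ 1/n is above the triangle threshold p ~ 1/n. Asymptotically E[X] ~ (c³/6)·n^{3(1−α)} = (7³/6)·n^{1.5} → ∞; triangles are abundant w.h.p.

E[X] ≈ 31354.655951; in regime p = Θ(1/n^{1/2}) E[X] diverges (above the triangle threshold p ~ 1/n).


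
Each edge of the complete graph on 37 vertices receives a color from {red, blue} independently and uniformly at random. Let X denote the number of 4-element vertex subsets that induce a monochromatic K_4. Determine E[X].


Let X = Σ_S X_S over the C(37, 4) = 66045 subsets S of size 4, where X_S = 1 if the K_4 on S is monochromatic.
For a fixed S, the K_4 on S has C(4, 2) = 6 edges. P[all 6 edges red] = (1/2)^6, and likewise for blue, so P[monochromatic] = 2·(1/2)^6 = 2^{1 − 6} = 1/32.
By linearity: E[X] = C(37, 4) · 2^{1 − 6} = 66045 · 1/32 = 66045/32.
Numerically: E[X] ≈ 2063.906.

E[X] = C(37,4)·2^(1−C(4,2)) = 66045/32 ≈ 2063.906.


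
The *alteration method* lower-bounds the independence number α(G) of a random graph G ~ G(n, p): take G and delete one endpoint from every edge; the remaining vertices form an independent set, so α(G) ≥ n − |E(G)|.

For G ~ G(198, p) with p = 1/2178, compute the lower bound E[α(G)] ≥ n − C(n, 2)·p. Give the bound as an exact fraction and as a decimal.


E[|E(G)|] = C(198, 2)·p = 19503 · (1/2178) = 197/22.
E[α(G)] ≥ n − E[|E(G)|] = 198 − 197/22 = 4159/22.
Numerically: ≈ 189.045.
(This is only a lower bound; the true E[α(G)] may be larger.)

E[α(G)] ≥ 4159/22 ≈ 189.045.


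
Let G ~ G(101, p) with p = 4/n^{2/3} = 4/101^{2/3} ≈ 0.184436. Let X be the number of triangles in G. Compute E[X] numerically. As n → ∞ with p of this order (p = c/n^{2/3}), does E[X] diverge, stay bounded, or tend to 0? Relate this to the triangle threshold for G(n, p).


Number of potential triangles: C(101, 3) = 166650.
Each occurs with probability p³ ≈ (0.184436)³ ≈ 6.27389472e-03.
By linearity: E[X] = C(101, 3)·p³ ≈ 166650 · 6.27389472e-03 ≈ 1045.544554.
Since α = 2/3 < 1, p = c/n^{2/3} ≫ 1/n is above the triangle threshold p ~ 1/n. Asymptotically E[X] ~ (c³/6)·n^{3(1−α)} = (4³/6)·n^{1} → ∞; triangles are abundant w.h.p.

E[X] ≈ 1045.544554; in regime p = Θ(1/n^{2/3}) E[X] diverges (above the triangle threshold p ~ 1/n).


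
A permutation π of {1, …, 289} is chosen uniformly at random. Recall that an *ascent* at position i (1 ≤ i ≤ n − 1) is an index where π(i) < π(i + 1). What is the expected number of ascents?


Write X = Σ X_I over i = 1, …, 288, with X_I the indicator of one ascent.
There are 288 indicators.
For each fixed i, the pair (π(i), π(i+1)) is a uniformly random ordered pair of distinct values from {1, …, 289}; by symmetry P[π(i) < π(i+1)] = 1/2.
By linearity: E[X] = 288 · (1/2) = (289 − 1) · (1/2) = 144 ≈ 144.0000.

E[X] = 144 = 144.0000.


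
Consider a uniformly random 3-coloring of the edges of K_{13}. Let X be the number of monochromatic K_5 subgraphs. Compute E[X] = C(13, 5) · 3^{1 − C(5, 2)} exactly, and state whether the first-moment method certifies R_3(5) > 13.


E[X] = C(13, 5) · 3^{1 − 10} = 1287 · 3^{−9} = 1287/19683.
As a reduced fraction: E[X] = 143/2187 ≈ 0.065386.
Is E[X] < 1? YES.
Since E[X] < 1, there exists a 3-coloring of K_{13} with no monochromatic K_5; hence R_3(5) > 13.

E[X] = 143/2187 ≈ 0.065386; E[X] < 1, so R_3(5) > 13.


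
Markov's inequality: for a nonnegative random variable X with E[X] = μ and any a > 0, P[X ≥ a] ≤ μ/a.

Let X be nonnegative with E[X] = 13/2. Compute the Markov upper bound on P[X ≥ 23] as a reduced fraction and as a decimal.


μ = E[X] = 13/2, a = 23.
Markov: P[X ≥ 23] ≤ μ/a = (13/2)/23 = 13/46.
Numerically: ≈ 0.28261.
(Since a = 23 > μ = 6.50000, the bound 13/46 is < 1 and informative.)

P[X ≥ 23] ≤ 13/46 ≈ 0.28261.


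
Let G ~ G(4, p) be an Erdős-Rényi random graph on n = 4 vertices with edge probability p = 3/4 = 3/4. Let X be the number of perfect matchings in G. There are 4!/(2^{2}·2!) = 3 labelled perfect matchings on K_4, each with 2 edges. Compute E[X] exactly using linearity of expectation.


K_4 has 4!/(2^{2}·2!) = 3 labelled perfect matchings.
For each such perfect matching H, let X_H = 1 if all 2 edges of H are present in G. Then P[X_H = 1] = p^{2} = (3/4)^{2} = 9/16.
By linearity: E[X] = Σ_H E[X_H] = 3 · p^{2} = 3 · 9/16 = 27/16.
Numerically: E[X] ≈ 1.69.

E[X] = 3 · (3/4)^{2} = 27/16 ≈ 1.69.


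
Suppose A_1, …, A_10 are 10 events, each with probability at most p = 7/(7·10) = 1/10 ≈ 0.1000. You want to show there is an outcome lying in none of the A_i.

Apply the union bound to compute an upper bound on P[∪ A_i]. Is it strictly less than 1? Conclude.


Union bound: P[∪_{i=1}^{10} A_i] ≤ Σ_i P[A_i] ≤ 10·p = 10·(1/10) = 1.
Numerically: 1 ≈ 1.0000.
Is 1 < 1? NO.
Since the bound 1 is ≥ 1, the union bound is uninformative here; it does NOT by itself certify existence.

10·p = 1 ≈ 1.0000; existence NOT certified by the union bound.


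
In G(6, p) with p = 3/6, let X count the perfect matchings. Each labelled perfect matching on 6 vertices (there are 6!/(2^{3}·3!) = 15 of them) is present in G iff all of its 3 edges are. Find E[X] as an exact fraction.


K_6 has 6!/(2^{3}·3!) = 15 labelled perfect matchings.
For each such perfect matching H, let X_H = 1 if all 3 edges of H are present in G. Then P[X_H = 1] = p^{3} = (1/2)^{3} = 1/8.
By linearity: E[X] = Σ_H E[X_H] = 15 · p^{3} = 15 · 1/8 = 15/8.
Numerically: E[X] ≈ 1.875.

E[X] = 15 · (1/2)^{3} = 15/8 ≈ 1.875.


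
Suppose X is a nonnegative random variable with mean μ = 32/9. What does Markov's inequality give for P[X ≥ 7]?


μ = E[X] = 32/9, a = 7.
Markov: P[X ≥ 7] ≤ μ/a = (32/9)/7 = 32/63.
Numerically: ≈ 0.5079.
(Since a = 7 > μ = 3.5556, the bound 32/63 is < 1 and informative.)

P[X ≥ 7] ≤ 32/63 ≈ 0.5079.


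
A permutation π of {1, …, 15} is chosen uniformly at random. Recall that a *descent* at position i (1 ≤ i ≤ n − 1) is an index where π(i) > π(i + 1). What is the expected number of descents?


Write X = Σ X_I over i = 1, …, 14, with X_I the indicator of one descent.
There are 14 indicators.
For each fixed i, the pair (π(i), π(i+1)) is a uniformly random ordered pair of distinct values from {1, …, 15}; by symmetry P[π(i) > π(i+1)] = 1/2.
By linearity: E[X] = 14 · (1/2) = (15 − 1) · (1/2) = 7 ≈ 7.0000.

E[X] = 7 = 7.0000.


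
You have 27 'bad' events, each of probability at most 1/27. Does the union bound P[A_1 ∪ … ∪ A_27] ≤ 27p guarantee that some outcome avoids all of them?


Union bound: P[∪_{i=1}^{27} A_i] ≤ Σ_i P[A_i] ≤ 27·p = 27·(1/27) = 1.
Numerically: 1 ≈ 1.0000.
Is 1 < 1? NO.
Since the bound 1 is ≥ 1, the union bound is uninformative here; it does NOT by itself certify existence.

27·p = 1 ≈ 1.0000; existence NOT certified by the union bound.


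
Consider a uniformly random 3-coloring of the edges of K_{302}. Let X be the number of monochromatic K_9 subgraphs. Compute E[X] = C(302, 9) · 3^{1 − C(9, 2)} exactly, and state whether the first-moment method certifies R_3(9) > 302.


E[X] = C(302, 9) · 3^{1 − 36} = 51054804739588650 · 3^{−35} = 51054804739588650/50031545098999707.
As a reduced fraction: E[X] = 17018268246529550/16677181699666569 ≈ 1.0205.
Is E[X] < 1? NO.
Since E[X] ≥ 1, the first-moment bound is inconclusive at n = 302; it does NOT by itself certify R_3(9) > 302.

E[X] = 17018268246529550/16677181699666569 ≈ 1.0205; E[X] ≥ 1; first-moment method inconclusive here.


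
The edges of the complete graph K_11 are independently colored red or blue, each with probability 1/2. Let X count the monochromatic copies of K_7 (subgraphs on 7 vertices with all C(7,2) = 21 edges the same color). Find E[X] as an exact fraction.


Let X = Σ_S X_S over the C(11, 7) = 330 subsets S of size 7, where X_S = 1 if the K_7 on S is monochromatic.
For a fixed S, the K_7 on S has C(7, 2) = 21 edges. P[all 21 edges red] = (1/2)^21, and likewise for blue, so P[monochromatic] = 2·(1/2)^21 = 2^{1 − 21} = 1/1048576.
By linearity of expectation: E[X] = C(11, 7) · 2^{1 − 21} = 330 · 1/1048576 = 165/524288.
Numerically: E[X] ≈ 0.000.

E[X] = C(11,7)·2^(1−C(7,2)) = 165/524288 ≈ 0.000.


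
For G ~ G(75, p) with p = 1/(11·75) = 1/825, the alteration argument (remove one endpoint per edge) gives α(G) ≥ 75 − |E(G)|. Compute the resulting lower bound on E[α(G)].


E[|E(G)|] = C(75, 2)·p = 2775 · (1/825) = 37/11.
E[α(G)] ≥ n − E[|E(G)|] = 75 − 37/11 = 788/11.
Numerically: ≈ 71.636.
(This is only a lower bound; the true E[α(G)] may be larger.)

E[α(G)] ≥ 788/11 ≈ 71.636.


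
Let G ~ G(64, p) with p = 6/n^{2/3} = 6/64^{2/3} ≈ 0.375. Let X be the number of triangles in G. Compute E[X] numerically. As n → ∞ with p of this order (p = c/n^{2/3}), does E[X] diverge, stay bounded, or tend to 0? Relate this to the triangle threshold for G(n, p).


Number of potential triangles: C(64, 3) = 41664.
Each occurs with probability p³ ≈ (0.375)³ ≈ 5.27343750e-02.
By linearity: E[X] = C(64, 3)·p³ ≈ 41664 · 5.27343750e-02 ≈ 2197.125000.
Since α = 2/3 < 1, p = c/n^{2/3} ≫ 1/n is above the triangle threshold p ~ 1/n. Asymptotically E[X] ~ (c³/6)·n^{3(1−α)} = (6³/6)·n^{1} → ∞; triangles are abundant w.h.p.

E[X] ≈ 2197.125000; in regime p = Θ(1/n^{2/3}) E[X] diverges (above the triangle threshold p ~ 1/n).


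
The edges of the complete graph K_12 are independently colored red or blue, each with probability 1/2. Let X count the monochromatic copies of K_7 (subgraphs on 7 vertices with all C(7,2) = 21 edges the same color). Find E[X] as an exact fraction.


Let X = Σ_S X_S over the C(12, 7) = 792 subsets S of size 7, where X_S = 1 if the K_7 on S is monochromatic.
For a fixed S, the K_7 on S has C(7, 2) = 21 edges. P[all 21 edges red] = (1/2)^21, and likewise for blue, so P[monochromatic] = 2·(1/2)^21 = 2^{1 − 21} = 1/1048576.
Summing: E[X] = C(12, 7) · 2^{1 − 21} = 792 · 1/1048576 = 99/131072.
Numerically: E[X] ≈ 0.0008.

E[X] = C(12,7)·2^(1−C(7,2)) = 99/131072 ≈ 0.0008.


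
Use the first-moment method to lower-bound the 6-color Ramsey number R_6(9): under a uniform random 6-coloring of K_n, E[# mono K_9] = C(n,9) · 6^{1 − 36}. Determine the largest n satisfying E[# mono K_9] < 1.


We need C(n, 9) · 6^{1 − 36} < 1, i.e. C(n, 9) < 6^{36 − 1} = 1719070799748422591028658176.
Check values of n near the boundary:
  n = 4402: C(4402, 9) = 1696419745356657449393393700; 1696419745356657449393393700 < 1719070799748422591028658176? YES
  n = 4403: C(4403, 9) = 1699894433046281918452233150; 1699894433046281918452233150 < 1719070799748422591028658176? YES
  n = 4404: C(4404, 9) = 1703375445537161676647015880; 1703375445537161676647015880 < 1719070799748422591028658176? YES
  n = 4405: C(4405, 9) = 1706862792900636302463627150; 1706862792900636302463627150 < 1719070799748422591028658176? YES
  n = 4406: C(4406, 9) = 1710356485221788389505285700; 1710356485221788389505285700 < 1719070799748422591028658176? YES
  n = 4407: C(4407, 9) = 1713856532599459170657070050; 1713856532599459170657070050 < 1719070799748422591028658176? YES
  n = 4408: C(4408, 9) = 1717362945146264156457459600; 1717362945146264156457459600 < 1719070799748422591028658176? YES
  n = 4409: C(4409, 9) = 1720875732988608787686577131; 1720875732988608787686577131 < 1719070799748422591028658176? NO
  n = 4410: C(4410, 9) = 1724394906266704102180823710; 1724394906266704102180823710 < 1719070799748422591028658176? NO
  n = 4411: C(4411, 9) = 1727920475134582415883601405; 1727920475134582415883601405 < 1719070799748422591028658176? NO
The largest n with C(n, 9) < 1719070799748422591028658176 is n = 4408 (where E[X] = 35778394690547169926197075/35813974994758803979763712 ≈ 0.999007). Hence R_6(9) > 4408, i.e. R_6(9) ≥ 4409.

Largest n = 4408; hence R_6(9) > 4408.


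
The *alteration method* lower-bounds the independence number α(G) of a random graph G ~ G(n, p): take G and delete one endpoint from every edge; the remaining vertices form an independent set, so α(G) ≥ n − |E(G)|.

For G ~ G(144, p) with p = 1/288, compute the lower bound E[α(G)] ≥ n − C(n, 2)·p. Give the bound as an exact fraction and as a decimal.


E[|E(G)|] = C(144, 2)·p = 10296 · (1/288) = 143/4.
E[α(G)] ≥ n − E[|E(G)|] = 144 − 143/4 = 433/4.
Numerically: ≈ 108.250.
(This is only a lower bound; the true E[α(G)] may be larger.)

E[α(G)] ≥ 433/4 ≈ 108.250.


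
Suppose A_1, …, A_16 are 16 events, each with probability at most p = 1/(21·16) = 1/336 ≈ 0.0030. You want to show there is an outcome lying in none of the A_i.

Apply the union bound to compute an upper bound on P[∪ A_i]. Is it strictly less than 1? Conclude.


Union bound: P[∪_{i=1}^{16} A_i] ≤ Σ_i P[A_i] ≤ 16·p = 16·(1/336) = 1/21.
Numerically: 1/21 ≈ 0.0476.
Is 1/21 < 1? YES.
Since P[∪ A_i] ≤ 1/21 < 1, the complement has P[∩ A_i^c] ≥ 1 − 1/21 = 20/21 > 0, so some outcome avoids every A_i.

16·p = 1/21 ≈ 0.0476; existence CERTIFIED by the union bound.


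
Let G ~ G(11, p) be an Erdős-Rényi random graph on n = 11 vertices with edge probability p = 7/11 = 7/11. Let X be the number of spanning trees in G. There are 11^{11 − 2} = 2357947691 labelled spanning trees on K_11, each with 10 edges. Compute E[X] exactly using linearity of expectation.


K_11 has 11^{11 − 2} = 2357947691 labelled spanning trees.
For each such spanning tree H, let X_H = 1 if all 10 edges of H are present in G. Then P[X_H = 1] = p^{10} = (7/11)^{10} = 282475249/25937424601.
Summing the indicators: E[X] = Σ_H E[X_H] = 2357947691 · p^{10} = 2357947691 · 282475249/25937424601 = 282475249/11.
Numerically: E[X] ≈ 2.568e+07.

E[X] = 2357947691 · (7/11)^{10} = 282475249/11 ≈ 2.568e+07.


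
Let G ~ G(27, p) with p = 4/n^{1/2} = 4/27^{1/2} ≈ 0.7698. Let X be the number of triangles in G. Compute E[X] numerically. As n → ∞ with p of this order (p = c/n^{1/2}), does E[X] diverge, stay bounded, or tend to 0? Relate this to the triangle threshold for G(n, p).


Number of potential triangles: C(27, 3) = 2925.
Each occurs with probability p³ ≈ (0.7698)³ ≈ 4.561780e-01.
By linearity: E[X] = C(27, 3)·p³ ≈ 2925 · 4.561780e-01 ≈ 1334.3206.
Since α = 1/2 < 1, p = c/n^{1/2} ≫ 1/n is above the triangle threshold p ~ 1/n. Asymptotically E[X] ~ (c³/6)·n^{3(1−α)} = (4³/6)·n^{1.5} → ∞; triangles are abundant w.h.p.

E[X] ≈ 1334.3206; in regime p = Θ(1/n^{1/2}) E[X] diverges (above the triangle threshold p ~ 1/n).


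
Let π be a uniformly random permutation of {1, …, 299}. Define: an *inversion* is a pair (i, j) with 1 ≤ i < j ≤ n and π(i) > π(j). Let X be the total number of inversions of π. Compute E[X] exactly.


Write X = Σ X_I over the C(299, 2) = 44551 pairs i < j, with X_I the indicator of one inversion.
There are 44551 indicators.
For each fixed pair i < j, the values π(i) and π(j) are two distinct elements of {1, …, 299} in uniformly random order; by symmetry P[π(i) > π(j)] = 1/2.
By linearity: E[X] = 44551 · (1/2) = C(299, 2) · (1/2) = 44551/2 = 44551/2 ≈ 22275.500000.

E[X] = 44551/2 = 22275.500000.


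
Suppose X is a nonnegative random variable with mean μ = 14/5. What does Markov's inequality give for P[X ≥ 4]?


μ = E[X] = 14/5, a = 4.
Markov: P[X ≥ 4] ≤ μ/a = (14/5)/4 = 7/10.
Numerically: ≈ 0.700000.
(Since a = 4 > μ = 2.800000, the bound 7/10 is < 1 and informative.)

P[X ≥ 4] ≤ 7/10 ≈ 0.700000.


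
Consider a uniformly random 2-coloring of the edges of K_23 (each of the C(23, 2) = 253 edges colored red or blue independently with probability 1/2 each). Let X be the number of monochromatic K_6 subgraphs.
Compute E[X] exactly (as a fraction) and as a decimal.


Let X = Σ_S X_S over the C(23, 6) = 100947 subsets S of size 6, where X_S = 1 if the K_6 on S is monochromatic.
For a fixed S, the K_6 on S has C(6, 2) = 15 edges. P[all 15 edges red] = (1/2)^15, and likewise for blue, so P[monochromatic] = 2·(1/2)^15 = 2^{1 − 15} = 1/16384.
Summing: E[X] = C(23, 6) · 2^{1 − 15} = 100947 · 1/16384 = 100947/16384.
Numerically: E[X] ≈ 6.161.

E[X] = C(23,6)·2^(1−C(6,2)) = 100947/16384 ≈ 6.161.


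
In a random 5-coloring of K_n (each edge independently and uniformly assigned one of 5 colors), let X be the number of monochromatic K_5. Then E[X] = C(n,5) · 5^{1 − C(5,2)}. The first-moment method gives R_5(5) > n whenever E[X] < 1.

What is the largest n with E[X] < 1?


We need C(n, 5) · 5^{1 − 10} < 1, i.e. C(n, 5) < 5^{10 − 1} = 1953125.
Check values of n near the boundary:
  n = 46: C(46, 5) = 1370754; 1370754 < 1953125? YES
  n = 47: C(47, 5) = 1533939; 1533939 < 1953125? YES
  n = 48: C(48, 5) = 1712304; 1712304 < 1953125? YES
  n = 49: C(49, 5) = 1906884; 1906884 < 1953125? YES
  n = 50: C(50, 5) = 2118760; 2118760 < 1953125? NO
  n = 51: C(51, 5) = 2349060; 2349060 < 1953125? NO
The largest n with C(n, 5) < 1953125 is n = 49 (where E[X] = 1906884/1953125 ≈ 0.976325). Hence R_5(5) > 49, i.e. R_5(5) ≥ 50.

Largest n = 49; hence R_5(5) > 49.


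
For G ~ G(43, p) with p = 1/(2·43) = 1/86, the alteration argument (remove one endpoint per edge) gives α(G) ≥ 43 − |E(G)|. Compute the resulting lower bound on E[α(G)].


E[|E(G)|] = C(43, 2)·p = 903 · (1/86) = 21/2.
E[α(G)] ≥ n − E[|E(G)|] = 43 − 21/2 = 65/2.
Numerically: ≈ 32.500000.
(This is only a lower bound; the true E[α(G)] may be larger.)

E[α(G)] ≥ 65/2 ≈ 32.500000.


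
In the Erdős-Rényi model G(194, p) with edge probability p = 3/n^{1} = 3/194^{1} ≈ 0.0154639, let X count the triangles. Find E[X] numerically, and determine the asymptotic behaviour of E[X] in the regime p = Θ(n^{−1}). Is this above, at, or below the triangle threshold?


Number of potential triangles: C(194, 3) = 1198144.
Each occurs with probability p³ ≈ (0.0154639)³ ≈ 3.69792905e-06.
By linearity: E[X] = C(194, 3)·p³ ≈ 1198144 · 3.69792905e-06 ≈ 4.430652.
Here α = 1, so p = 3/n is exactly at the triangle threshold p ~ 1/n. Asymptotically E[X] → c³/6 = 3³/6 = 9/2 ≈ 4.500000, a bounded constant. In this regime the triangle count is asymptotically Poisson(c³/6).

E[X] ≈ 4.430652; in regime p = Θ(1/n^{1}) E[X] stays bounded (at the triangle threshold p ~ 1/n).


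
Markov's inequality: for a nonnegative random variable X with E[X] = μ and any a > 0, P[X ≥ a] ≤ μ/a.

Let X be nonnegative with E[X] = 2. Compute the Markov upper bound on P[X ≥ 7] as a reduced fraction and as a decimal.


μ = E[X] = 2, a = 7.
Markov: P[X ≥ 7] ≤ μ/a = (2)/7 = 2/7.
Numerically: ≈ 0.2857.
(Since a = 7 > μ = 2.0000, the bound 2/7 is < 1 and informative.)

P[X ≥ 7] ≤ 2/7 ≈ 0.2857.


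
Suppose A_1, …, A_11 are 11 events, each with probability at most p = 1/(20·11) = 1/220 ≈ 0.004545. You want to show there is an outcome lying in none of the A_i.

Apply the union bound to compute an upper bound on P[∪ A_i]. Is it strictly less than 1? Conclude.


Union bound: P[∪_{i=1}^{11} A_i] ≤ Σ_i P[A_i] ≤ 11·p = 11·(1/220) = 1/20.
Numerically: 1/20 ≈ 0.050000.
Is 1/20 < 1? YES.
Since P[∪ A_i] ≤ 1/20 < 1, the complement has P[∩ A_i^c] ≥ 1 − 1/20 = 19/20 > 0, so some outcome avoids every A_i.

11·p = 1/20 ≈ 0.050000; existence CERTIFIED by the union bound.


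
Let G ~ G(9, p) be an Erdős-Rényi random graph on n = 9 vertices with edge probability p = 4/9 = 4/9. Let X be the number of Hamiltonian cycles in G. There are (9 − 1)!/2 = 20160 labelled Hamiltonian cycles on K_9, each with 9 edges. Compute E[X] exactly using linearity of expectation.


K_9 has (9 − 1)!/2 = 20160 labelled Hamiltonian cycles.
For each such Hamiltonian cycle H, let X_H = 1 if all 9 edges of H are present in G. Then P[X_H = 1] = p^{9} = (4/9)^{9} = 262144/387420489.
Summing the indicators: E[X] = Σ_H E[X_H] = 20160 · p^{9} = 20160 · 262144/387420489 = 587202560/43046721.
Numerically: E[X] ≈ 13.64.

E[X] = 20160 · (4/9)^{9} = 587202560/43046721 ≈ 13.64.


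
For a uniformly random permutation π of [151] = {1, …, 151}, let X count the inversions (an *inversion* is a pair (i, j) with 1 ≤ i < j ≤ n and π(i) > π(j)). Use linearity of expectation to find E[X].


Write X = Σ X_I over the C(151, 2) = 11325 pairs i < j, with X_I the indicator of one inversion.
There are 11325 indicators.
For each fixed pair i < j, the values π(i) and π(j) are two distinct elements of {1, …, 151} in uniformly random order; by symmetry P[π(i) > π(j)] = 1/2.
By linearity: E[X] = 11325 · (1/2) = C(151, 2) · (1/2) = 11325/2 = 11325/2 ≈ 5662.500.

E[X] = 11325/2 = 5662.500.


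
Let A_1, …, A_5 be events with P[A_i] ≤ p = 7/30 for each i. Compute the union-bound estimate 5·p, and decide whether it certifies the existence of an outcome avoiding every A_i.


Union bound: P[∪_{i=1}^{5} A_i] ≤ Σ_i P[A_i] ≤ 5·p = 5·(7/30) = 7/6.
Numerically: 7/6 ≈ 1.166667.
Is 7/6 < 1? NO.
Since the bound 7/6 is ≥ 1, the union bound is uninformative here; it does NOT by itself certify existence.

5·p = 7/6 ≈ 1.166667; existence NOT certified by the union bound.


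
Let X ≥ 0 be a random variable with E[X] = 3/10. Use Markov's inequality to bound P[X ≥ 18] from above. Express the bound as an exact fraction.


μ = E[X] = 3/10, a = 18.
Markov: P[X ≥ 18] ≤ μ/a = (3/10)/18 = 1/60.
Numerically: ≈ 0.01667.
(Since a = 18 > μ = 0.30000, the bound 1/60 is < 1 and informative.)

P[X ≥ 18] ≤ 1/60 ≈ 0.01667.


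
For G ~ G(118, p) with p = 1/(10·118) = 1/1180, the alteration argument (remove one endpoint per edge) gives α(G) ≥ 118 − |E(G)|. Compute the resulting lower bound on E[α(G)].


E[|E(G)|] = C(118, 2)·p = 6903 · (1/1180) = 117/20.
E[α(G)] ≥ n − E[|E(G)|] = 118 − 117/20 = 2243/20.
Numerically: ≈ 112.150000.
(This is only a lower bound; the true E[α(G)] may be larger.)

E[α(G)] ≥ 2243/20 ≈ 112.150000.


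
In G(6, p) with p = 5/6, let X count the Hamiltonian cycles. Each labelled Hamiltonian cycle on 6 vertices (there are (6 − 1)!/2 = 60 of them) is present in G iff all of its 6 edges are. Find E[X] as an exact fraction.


K_6 has (6 − 1)!/2 = 60 labelled Hamiltonian cycles.
For each such Hamiltonian cycle H, let X_H = 1 if all 6 edges of H are present in G. Then P[X_H = 1] = p^{6} = (5/6)^{6} = 15625/46656.
By linearity of expectation: E[X] = Σ_H E[X_H] = 60 · p^{6} = 60 · 15625/46656 = 78125/3888.
Numerically: E[X] ≈ 20.094.

E[X] = 60 · (5/6)^{6} = 78125/3888 ≈ 20.094.


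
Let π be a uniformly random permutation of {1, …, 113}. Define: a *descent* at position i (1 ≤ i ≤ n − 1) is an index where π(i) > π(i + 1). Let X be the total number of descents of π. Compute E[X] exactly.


Write X = Σ X_I over i = 1, …, 112, with X_I the indicator of one descent.
There are 112 indicators.
For each fixed i, the pair (π(i), π(i+1)) is a uniformly random ordered pair of distinct values from {1, …, 113}; by symmetry P[π(i) > π(i+1)] = 1/2.
By linearity: E[X] = 112 · (1/2) = (113 − 1) · (1/2) = 56 ≈ 56.000000.

E[X] = 56 = 56.000000.


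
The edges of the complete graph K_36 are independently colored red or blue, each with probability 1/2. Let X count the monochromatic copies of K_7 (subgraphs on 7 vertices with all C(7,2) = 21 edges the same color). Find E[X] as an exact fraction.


Let X = Σ_S X_S over the C(36, 7) = 8347680 subsets S of size 7, where X_S = 1 if the K_7 on S is monochromatic.
For a fixed S, the K_7 on S has C(7, 2) = 21 edges. P[all 21 edges red] = (1/2)^21, and likewise for blue, so P[monochromatic] = 2·(1/2)^21 = 2^{1 − 21} = 1/1048576.
By linearity of expectation: E[X] = C(36, 7) · 2^{1 − 21} = 8347680 · 1/1048576 = 260865/32768.
Numerically: E[X] ≈ 7.961.

E[X] = C(36,7)·2^(1−C(7,2)) = 260865/32768 ≈ 7.961.


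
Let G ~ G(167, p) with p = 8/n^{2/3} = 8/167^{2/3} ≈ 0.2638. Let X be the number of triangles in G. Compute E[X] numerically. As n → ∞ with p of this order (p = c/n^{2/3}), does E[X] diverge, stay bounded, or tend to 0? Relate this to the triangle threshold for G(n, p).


Number of potential triangles: C(167, 3) = 762355.
Each occurs with probability p³ ≈ (0.2638)³ ≈ 1.835849e-02.
By linearity: E[X] = C(167, 3)·p³ ≈ 762355 · 1.835849e-02 ≈ 13995.6886.
Since α = 2/3 < 1, p = c/n^{2/3} ≫ 1/n is above the triangle threshold p ~ 1/n. Asymptotically E[X] ~ (c³/6)·n^{3(1−α)} = (8³/6)·n^{1} → ∞; triangles are abundant w.h.p.

E[X] ≈ 13995.6886; in regime p = Θ(1/n^{2/3}) E[X] diverges (above the triangle threshold p ~ 1/n).


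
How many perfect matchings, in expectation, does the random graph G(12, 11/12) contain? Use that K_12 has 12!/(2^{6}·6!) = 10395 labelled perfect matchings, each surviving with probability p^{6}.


K_12 has 12!/(2^{6}·6!) = 10395 labelled perfect matchings.
For each such perfect matching H, let X_H = 1 if all 6 edges of H are present in G. Then P[X_H = 1] = p^{6} = (11/12)^{6} = 1771561/2985984.
Summing the indicators: E[X] = Σ_H E[X_H] = 10395 · p^{6} = 10395 · 1771561/2985984 = 682050985/110592.
Numerically: E[X] ≈ 6.17e+03.

E[X] = 10395 · (11/12)^{6} = 682050985/110592 ≈ 6.17e+03.


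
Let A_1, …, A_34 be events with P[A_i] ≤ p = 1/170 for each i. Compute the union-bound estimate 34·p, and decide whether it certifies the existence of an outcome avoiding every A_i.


Union bound: P[∪_{i=1}^{34} A_i] ≤ Σ_i P[A_i] ≤ 34·p = 34·(1/170) = 1/5.
Numerically: 1/5 ≈ 0.2000.
Is 1/5 < 1? YES.
Since P[∪ A_i] ≤ 1/5 < 1, the complement has P[∩ A_i^c] ≥ 1 − 1/5 = 4/5 > 0, so some outcome avoids every A_i.

34·p = 1/5 ≈ 0.2000; existence CERTIFIED by the union bound.


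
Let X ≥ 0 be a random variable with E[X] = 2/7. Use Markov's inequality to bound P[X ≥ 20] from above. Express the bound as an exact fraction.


μ = E[X] = 2/7, a = 20.
Markov: P[X ≥ 20] ≤ μ/a = (2/7)/20 = 1/70.
Numerically: ≈ 0.0143.
(Since a = 20 > μ = 0.2857, the bound 1/70 is < 1 and informative.)

P[X ≥ 20] ≤ 1/70 ≈ 0.0143.


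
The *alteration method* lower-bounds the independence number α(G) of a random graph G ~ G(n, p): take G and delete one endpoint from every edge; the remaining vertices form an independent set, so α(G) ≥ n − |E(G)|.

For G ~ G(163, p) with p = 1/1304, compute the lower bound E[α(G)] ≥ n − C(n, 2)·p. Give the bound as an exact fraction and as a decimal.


E[|E(G)|] = C(163, 2)·p = 13203 · (1/1304) = 81/8.
E[α(G)] ≥ n − E[|E(G)|] = 163 − 81/8 = 1223/8.
Numerically: ≈ 152.875000.
(This is only a lower bound; the true E[α(G)] may be larger.)

E[α(G)] ≥ 1223/8 ≈ 152.875000.


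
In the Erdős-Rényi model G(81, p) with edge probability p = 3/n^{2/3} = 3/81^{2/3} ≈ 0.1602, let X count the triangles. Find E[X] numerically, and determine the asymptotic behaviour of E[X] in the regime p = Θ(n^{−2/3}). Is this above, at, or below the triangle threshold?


Number of potential triangles: C(81, 3) = 85320.
Each occurs with probability p³ ≈ (0.1602)³ ≈ 4.115226e-03.
By linearity: E[X] = C(81, 3)·p³ ≈ 85320 · 4.115226e-03 ≈ 351.1111.
Since α = 2/3 < 1, p = c/n^{2/3} ≫ 1/n is above the triangle threshold p ~ 1/n. Asymptotically E[X] ~ (c³/6)·n^{3(1−α)} = (3³/6)·n^{1} → ∞; triangles are abundant w.h.p.

E[X] ≈ 351.1111; in regime p = Θ(1/n^{2/3}) E[X] diverges (above the triangle threshold p ~ 1/n).


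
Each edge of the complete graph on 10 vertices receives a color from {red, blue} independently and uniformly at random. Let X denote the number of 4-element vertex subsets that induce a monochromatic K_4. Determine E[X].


Let X = Σ_S X_S over the C(10, 4) = 210 subsets S of size 4, where X_S = 1 if the K_4 on S is monochromatic.
For a fixed S, the K_4 on S has C(4, 2) = 6 edges. P[all 6 edges red] = (1/2)^6, and likewise for blue, so P[monochromatic] = 2·(1/2)^6 = 2^{1 − 6} = 1/32.
By linearity: E[X] = C(10, 4) · 2^{1 − 6} = 210 · 1/32 = 105/16.
Numerically: E[X] ≈ 6.5625.

E[X] = C(10,4)·2^(1−C(4,2)) = 105/16 ≈ 6.5625.


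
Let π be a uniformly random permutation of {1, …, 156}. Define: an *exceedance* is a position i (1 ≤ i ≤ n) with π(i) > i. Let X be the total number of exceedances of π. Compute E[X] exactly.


Write X = Σ_{i=1}^{156} X_i, where X_i = 1_{π(i) > i}.
For each fixed i, π(i) is uniform over {1, …, 156} (marginal of a uniform permutation), so P[π(i) > i] = (n − i)/n. Summing: Σ_{i=1}^{156} (n − i)/n = (0 + 1 + … + 155)/156 = 156(156 − 1)/(2·156) = (156 − 1)/2.
Hence E[X] = Σ_{i=1}^{156} (156 − i)/156 = 155/2 ≈ 77.500.

E[X] = 155/2 = 77.500.


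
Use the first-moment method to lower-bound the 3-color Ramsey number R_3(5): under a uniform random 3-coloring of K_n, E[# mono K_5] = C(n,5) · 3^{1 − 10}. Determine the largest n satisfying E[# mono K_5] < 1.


We need C(n, 5) · 3^{1 − 10} < 1, i.e. C(n, 5) < 3^{10 − 1} = 19683.
Check values of n near the boundary:
  n = 17: C(17, 5) = 6188; 6188 < 19683? YES
  n = 18: C(18, 5) = 8568; 8568 < 19683? YES
  n = 19: C(19, 5) = 11628; 11628 < 19683? YES
  n = 20: C(20, 5) = 15504; 15504 < 19683? YES
  n = 21: C(21, 5) = 20349; 20349 < 19683? NO
  n = 22: C(22, 5) = 26334; 26334 < 19683? NO
  n = 23: C(23, 5) = 33649; 33649 < 19683? NO
The largest n with C(n, 5) < 19683 is n = 20 (where E[X] = 5168/6561 ≈ 0.788). Hence R_3(5) > 20, i.e. R_3(5) ≥ 21.

Largest n = 20; hence R_3(5) > 20.


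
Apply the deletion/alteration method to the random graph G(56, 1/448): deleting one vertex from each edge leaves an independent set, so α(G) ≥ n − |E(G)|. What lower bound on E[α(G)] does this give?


E[|E(G)|] = C(56, 2)·p = 1540 · (1/448) = 55/16.
E[α(G)] ≥ n − E[|E(G)|] = 56 − 55/16 = 841/16.
Numerically: ≈ 52.562500.
(This is only a lower bound; the true E[α(G)] may be larger.)

E[α(G)] ≥ 841/16 ≈ 52.562500.


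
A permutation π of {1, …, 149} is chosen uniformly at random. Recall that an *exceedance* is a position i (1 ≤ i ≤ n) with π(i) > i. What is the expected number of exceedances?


Write X = Σ_{i=1}^{149} X_i, where X_i = 1_{π(i) > i}.
For each fixed i, π(i) is uniform over {1, …, 149} (marginal of a uniform permutation), so P[π(i) > i] = (n − i)/n. Summing: Σ_{i=1}^{149} (n − i)/n = (0 + 1 + … + 148)/149 = 149(149 − 1)/(2·149) = (149 − 1)/2.
Hence E[X] = Σ_{i=1}^{149} (149 − i)/149 = 74 ≈ 74.000.

E[X] = 74 = 74.000.
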